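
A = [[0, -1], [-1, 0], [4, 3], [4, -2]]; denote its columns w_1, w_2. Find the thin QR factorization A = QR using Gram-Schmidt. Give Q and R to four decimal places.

w_1 = (0, -1, 4, 4); ‖w_1‖ = 5.7446, so e_1 = (0.0000, -0.1741, 0.6963, 0.6963).
e_1·w_2 = 0.0000·(-1) + (-0.1741)·0 + 0.6963·3 + 0.6963·(-2) = 0.6963.
u_2 = w_2 − 0.6963·e_1 = (-1.0000, 0.1212, 2.5152, -2.4848).
‖u_2‖ = 3.6763, so e_2 = (-0.2720, 0.0330, 0.6842, -0.6759).

Q = [[0.0000, -0.2720], [-0.1741, 0.0330], [0.6963, 0.6842], [0.6963, -0.6759]], R = [[5.7446, 0.6963], [0.0000, 3.6763]]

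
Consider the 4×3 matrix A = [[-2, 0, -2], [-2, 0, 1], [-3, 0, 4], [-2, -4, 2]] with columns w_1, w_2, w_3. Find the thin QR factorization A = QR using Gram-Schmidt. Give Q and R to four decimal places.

Q = [[-0.4364, 0.2117, -0.8170], [-0.4364, 0.2117, -0.0454], [-0.6547, 0.3176, 0.5749], [-0.4364, -0.8997, 0.0000]], R = [[4.5826, 1.7457, -3.0551], [0.0000, 3.5989, -0.7410], [0.0000, 0.0000, 3.8881]]

w_1 = (-2, -2, -3, -2); ‖w_1‖ = 4.5826, so q_1 = (-0.4364, -0.4364, -0.6547, -0.4364).
q_1·w_2 = (-0.4364)·0 + (-0.4364)·0 + (-0.6547)·0 + (-0.4364)·(-4) = 1.7457.
u_2 = w_2 − 1.7457·q_1 = (0.7619, 0.7619, 1.1429, -3.2381).
‖u_2‖ = 3.5989, so q_2 = (0.2117, 0.2117, 0.3176, -0.8997).
q_1·w_3 = (-0.4364)·(-2) + (-0.4364)·1 + (-0.6547)·4 + (-0.4364)·2 = -3.0551; q_2·w_3 = 0.2117·(-2) + 0.2117·1 + 0.3176·4 + (-0.8997)·2 = -0.7410.
u_3 = w_3 + 3.0551·q_1 + 0.7410·q_2 = (-3.1765, -0.1765, 2.2353, 0.0000).
‖u_3‖ = 3.8881, so q_3 = (-0.8170, -0.0454, 0.5749, 0.0000).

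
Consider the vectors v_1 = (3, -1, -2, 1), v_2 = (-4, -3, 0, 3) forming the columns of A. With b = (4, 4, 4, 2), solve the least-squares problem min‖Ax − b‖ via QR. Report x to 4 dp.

x = (-0.1350, -0.6709)

v_1 = (3, -1, -2, 1); ‖v_1‖ = 3.8730, so e_1 = (0.7746, -0.2582, -0.5164, 0.2582).
e_1·v_2 = 0.7746·(-4) + (-0.2582)·(-3) + (-0.5164)·0 + 0.2582·3 = -1.5492.
u_2 = v_2 + 1.5492·e_1 = (-2.8000, -3.4000, -0.8000, 3.4000).
‖u_2‖ = 5.6214, so e_2 = (-0.4981, -0.6048, -0.1423, 0.6048).
Qᵀb = (0.5164, -3.7713).
Back-substitute: x_2 = -3.7713/5.6214 = -0.6709.
x_1 = (0.5164 + 1.5492·(-0.6709))/3.8730 = -0.1350.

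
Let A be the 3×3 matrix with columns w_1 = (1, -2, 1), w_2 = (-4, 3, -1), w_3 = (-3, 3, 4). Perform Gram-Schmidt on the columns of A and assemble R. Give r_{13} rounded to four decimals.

w_1 = (1, -2, 1); ‖w_1‖ = 2.4495, so e_1 = (0.4082, -0.8165, 0.4082).
r_{13} = e_1·w_3 = -2.0412.

r_{13} = -2.0412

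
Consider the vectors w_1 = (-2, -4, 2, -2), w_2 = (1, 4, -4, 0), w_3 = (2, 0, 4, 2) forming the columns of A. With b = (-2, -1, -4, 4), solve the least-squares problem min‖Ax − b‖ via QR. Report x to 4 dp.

x = (-6.2414, -6.4138, -4.2414)

w_1 = (-2, -4, 2, -2); ‖w_1‖ = 5.2915, so e_1 = (-0.3780, -0.7559, 0.3780, -0.3780).
e_1·w_2 = (-0.3780)·1 + (-0.7559)·4 + 0.3780·(-4) + (-0.3780)·0 = -4.9135.
u_2 = w_2 + 4.9135·e_1 = (-0.8571, 0.2857, -2.1429, -1.8571).
‖u_2‖ = 2.9761, so e_2 = (-0.2880, 0.0960, -0.7200, -0.6240).
e_1·w_3 = (-0.3780)·2 + (-0.7559)·0 + 0.3780·4 + (-0.3780)·2 = 0.0000; e_2·w_3 = (-0.2880)·2 + 0.0960·0 + (-0.7200)·4 + (-0.6240)·2 = -4.7042.
u_3 = w_3 + 0.0000·e_1 + 4.7042·e_2 = (0.6452, 0.4516, 0.6129, -0.9355).
‖u_3‖ = 1.3678, so e_3 = (0.4717, 0.3302, 0.4481, -0.6839).
Qᵀb = (-1.5119, 0.8640, -5.8015).
Back-substitute: x_3 = -5.8015/1.3678 = -4.2414.
x_2 = (0.8640 + 4.7042·(-4.2414))/2.9761 = -6.4138.
x_1 = (-1.5119 + 4.9135·(-6.4138) + 0.0000·(-4.2414))/5.2915 = -6.2414.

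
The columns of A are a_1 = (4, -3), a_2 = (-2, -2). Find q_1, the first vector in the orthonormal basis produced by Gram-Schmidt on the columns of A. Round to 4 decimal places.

q_1 = (0.8000, -0.6000)

a_1 = (4, -3); ‖a_1‖ = 5.0000, so q_1 = (0.8000, -0.6000).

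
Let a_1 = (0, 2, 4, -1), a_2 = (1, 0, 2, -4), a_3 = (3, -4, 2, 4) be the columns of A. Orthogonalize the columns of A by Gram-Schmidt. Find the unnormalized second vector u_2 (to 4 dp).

u_2 = (1.0000, -1.1429, -0.2857, -3.4286)

e_1 = a_1/‖a_1‖ = (0, 2, 4, -1)/4.5826 = (0.0000, 0.4364, 0.8729, -0.2182).
r_{12} = e_1·a_2 = 2.6186.
u_2 = a_2 − 2.6186·e_1 = (1.0000, -1.1429, -0.2857, -3.4286).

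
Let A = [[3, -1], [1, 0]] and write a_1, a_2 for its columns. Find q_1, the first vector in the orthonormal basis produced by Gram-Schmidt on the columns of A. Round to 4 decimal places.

q_1 = a_1/‖a_1‖ = (3, 1)/3.1623 = (0.9487, 0.3162).

q_1 = (0.9487, 0.3162)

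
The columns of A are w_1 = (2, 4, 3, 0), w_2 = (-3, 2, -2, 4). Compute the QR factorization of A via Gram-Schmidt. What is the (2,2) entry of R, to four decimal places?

w_1 = (2, 4, 3, 0); ‖w_1‖ = 5.3852, so q_1 = (0.3714, 0.7428, 0.5571, 0.0000).
q_1·w_2 = 0.3714·(-3) + 0.7428·2 + 0.5571·(-2) + 0.0000·4 = -0.7428.
u_2 = w_2 + 0.7428·q_1 = (-2.7241, 2.5517, -1.5862, 4.0000).
r_{22} = ‖u_2‖ = 5.6963.

r_{22} = 5.6963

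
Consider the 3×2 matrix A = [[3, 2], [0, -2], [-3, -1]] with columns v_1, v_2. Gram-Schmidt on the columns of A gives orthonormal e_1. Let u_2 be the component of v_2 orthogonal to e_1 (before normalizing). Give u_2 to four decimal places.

u_2 = (0.5000, -2.0000, 0.5000)

v_1 = (3, 0, -3); ‖v_1‖ = 4.2426, so e_1 = (0.7071, 0.0000, -0.7071).
e_1·v_2 = 0.7071·2 + 0.0000·(-2) + (-0.7071)·(-1) = 2.1213.
u_2 = v_2 − 2.1213·e_1 = (0.5000, -2.0000, 0.5000).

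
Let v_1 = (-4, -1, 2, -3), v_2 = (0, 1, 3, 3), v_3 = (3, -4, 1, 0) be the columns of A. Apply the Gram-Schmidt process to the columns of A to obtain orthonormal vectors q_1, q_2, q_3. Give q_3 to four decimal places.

q_1 = v_1/‖v_1‖ = (-4, -1, 2, -3)/5.4772 = (-0.7303, -0.1826, 0.3651, -0.5477).
r_{12} = q_1·v_2 = -0.7303.
u_2 = v_2 + 0.7303·q_1 = (-0.5333, 0.8667, 3.2667, 2.6000).
‖u_2‖ = 4.2973, so q_2 = (-0.1241, 0.2017, 0.7602, 0.6050).
r_{13} = q_1·v_3 = -1.0954; r_{23} = q_2·v_3 = -0.4189.
u_3 = v_3 + 1.0954·q_1 + 0.4189·q_2 = (2.1480, -4.1155, 1.7184, -0.3466).
‖u_3‖ = 4.9623, so q_3 = (0.4329, -0.8294, 0.3463, -0.0698).

q_3 = (0.4329, -0.8294, 0.3463, -0.0698)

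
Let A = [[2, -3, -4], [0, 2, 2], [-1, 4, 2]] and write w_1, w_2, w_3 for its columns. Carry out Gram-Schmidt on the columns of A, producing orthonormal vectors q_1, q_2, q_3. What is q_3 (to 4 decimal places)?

q_3 = (-0.2981, 0.7454, -0.5963)

q_1 = w_1/‖w_1‖ = (2, 0, -1)/2.2361 = (0.8944, 0.0000, -0.4472).
r_{12} = q_1·w_2 = -4.4721.
u_2 = w_2 + 4.4721·q_1 = (1.0000, 2.0000, 2.0000).
‖u_2‖ = 3.0000, so q_2 = (0.3333, 0.6667, 0.6667).
r_{13} = q_1·w_3 = -4.4721; r_{23} = q_2·w_3 = 1.3333.
u_3 = w_3 + 4.4721·q_1 − 1.3333·q_2 = (-0.4444, 1.1111, -0.8889).
‖u_3‖ = 1.4907, so q_3 = (-0.2981, 0.7454, -0.5963).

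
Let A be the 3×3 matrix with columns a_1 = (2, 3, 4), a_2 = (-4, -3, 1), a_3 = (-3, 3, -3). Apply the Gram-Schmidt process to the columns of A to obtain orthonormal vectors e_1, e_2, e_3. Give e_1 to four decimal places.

e_1 = (0.3714, 0.5571, 0.7428)

e_1 = a_1/‖a_1‖ = (2, 3, 4)/5.3852 = (0.3714, 0.5571, 0.7428).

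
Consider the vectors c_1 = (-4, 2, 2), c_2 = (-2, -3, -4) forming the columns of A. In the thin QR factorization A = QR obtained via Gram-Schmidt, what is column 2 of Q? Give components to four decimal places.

e_1 = c_1/‖c_1‖ = (-4, 2, 2)/4.8990 = (-0.8165, 0.4082, 0.4082).
r_{12} = e_1·c_2 = -1.2247.
u_2 = c_2 + 1.2247·e_1 = (-3.0000, -2.5000, -3.5000).
‖u_2‖ = 5.2440, so e_2 = (-0.5721, -0.4767, -0.6674).

e_2 = (-0.5721, -0.4767, -0.6674)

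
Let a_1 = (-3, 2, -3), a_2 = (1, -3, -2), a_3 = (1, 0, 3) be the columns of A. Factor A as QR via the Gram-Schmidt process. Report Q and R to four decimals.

Q = [[-0.6396, 0.1603, -0.7518], [0.4264, -0.7398, -0.5205], [-0.6396, -0.6535, 0.4048]], R = [[4.6904, -0.6396, -2.5584], [0.0000, 3.6866, -1.8001], [0.0000, 0.0000, 0.4627]]

a_1 = (-3, 2, -3); ‖a_1‖ = 4.6904, so q_1 = (-0.6396, 0.4264, -0.6396).
q_1·a_2 = (-0.6396)·1 + 0.4264·(-3) + (-0.6396)·(-2) = -0.6396.
u_2 = a_2 + 0.6396·q_1 = (0.5909, -2.7273, -2.4091).
‖u_2‖ = 3.6866, so q_2 = (0.1603, -0.7398, -0.6535).
q_1·a_3 = (-0.6396)·1 + 0.4264·0 + (-0.6396)·3 = -2.5584; q_2·a_3 = 0.1603·1 + (-0.7398)·0 + (-0.6535)·3 = -1.8001.
u_3 = a_3 + 2.5584·q_1 + 1.8001·q_2 = (-0.3478, -0.2408, 0.1873).
‖u_3‖ = 0.4627, so q_3 = (-0.7518, -0.5205, 0.4048).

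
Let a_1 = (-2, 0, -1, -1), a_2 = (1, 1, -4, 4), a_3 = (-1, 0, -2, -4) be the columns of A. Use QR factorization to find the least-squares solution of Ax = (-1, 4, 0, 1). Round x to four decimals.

a_1 = (-2, 0, -1, -1); ‖a_1‖ = 2.4495, so e_1 = (-0.8165, 0.0000, -0.4082, -0.4082).
e_1·a_2 = (-0.8165)·1 + 0.0000·1 + (-0.4082)·(-4) + (-0.4082)·4 = -0.8165.
u_2 = a_2 + 0.8165·e_1 = (0.3333, 1.0000, -4.3333, 3.6667).
‖u_2‖ = 5.7735, so e_2 = (0.0577, 0.1732, -0.7506, 0.6351).
e_1·a_3 = (-0.8165)·(-1) + 0.0000·0 + (-0.4082)·(-2) + (-0.4082)·(-4) = 3.2660; e_2·a_3 = 0.0577·(-1) + 0.1732·0 + (-0.7506)·(-2) + 0.6351·(-4) = -1.0970.
u_3 = a_3 − 3.2660·e_1 + 1.0970·e_2 = (1.7300, 0.1900, -1.4900, -1.9700).
‖u_3‖ = 3.0216, so e_3 = (0.5725, 0.0629, -0.4931, -0.6520).
Qᵀb = (0.4082, 1.2702, -0.9730).
Back-substitute: x_3 = -0.9730/3.0216 = -0.3220.
x_2 = (1.2702 + 1.0970·(-0.3220))/5.7735 = 0.1588.
x_1 = (0.4082 + 0.8165·0.1588 − 3.2660·(-0.3220))/2.4495 = 0.6490.

x = (0.6490, 0.1588, -0.3220)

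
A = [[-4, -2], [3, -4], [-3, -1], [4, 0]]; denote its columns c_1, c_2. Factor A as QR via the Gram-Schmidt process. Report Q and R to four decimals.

Q = [[-0.5657, -0.4541], [0.4243, -0.8602], [-0.4243, -0.2314], [0.5657, 0.0175]], R = [[7.0711, -0.1414], [0.0000, 4.5804]]

c_1 = (-4, 3, -3, 4); ‖c_1‖ = 7.0711, so q_1 = (-0.5657, 0.4243, -0.4243, 0.5657).
q_1·c_2 = (-0.5657)·(-2) + 0.4243·(-4) + (-0.4243)·(-1) + 0.5657·0 = -0.1414.
u_2 = c_2 + 0.1414·q_1 = (-2.0800, -3.9400, -1.0600, 0.0800).
‖u_2‖ = 4.5804, so q_2 = (-0.4541, -0.8602, -0.2314, 0.0175).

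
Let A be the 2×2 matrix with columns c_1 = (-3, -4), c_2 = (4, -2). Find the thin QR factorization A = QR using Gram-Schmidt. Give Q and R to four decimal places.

q_1 = c_1/‖c_1‖ = (-3, -4)/5.0000 = (-0.6000, -0.8000).
r_{12} = q_1·c_2 = -0.8000.
u_2 = c_2 + 0.8000·q_1 = (3.5200, -2.6400).
‖u_2‖ = 4.4000, so q_2 = (0.8000, -0.6000).

Q = [[-0.6000, 0.8000], [-0.8000, -0.6000]], R = [[5.0000, -0.8000], [0.0000, 4.4000]]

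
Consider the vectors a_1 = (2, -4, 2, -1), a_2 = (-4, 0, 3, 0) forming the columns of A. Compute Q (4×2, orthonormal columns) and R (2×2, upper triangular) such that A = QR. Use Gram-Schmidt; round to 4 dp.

a_1 = (2, -4, 2, -1); ‖a_1‖ = 5.0000, so q_1 = (0.4000, -0.8000, 0.4000, -0.2000).
q_1·a_2 = 0.4000·(-4) + (-0.8000)·0 + 0.4000·3 + (-0.2000)·0 = -0.4000.
u_2 = a_2 + 0.4000·q_1 = (-3.8400, -0.3200, 3.1600, -0.0800).
‖u_2‖ = 4.9840, so q_2 = (-0.7705, -0.0642, 0.6340, -0.0161).

Q = [[0.4000, -0.7705], [-0.8000, -0.0642], [0.4000, 0.6340], [-0.2000, -0.0161]], R = [[5.0000, -0.4000], [0.0000, 4.9840]]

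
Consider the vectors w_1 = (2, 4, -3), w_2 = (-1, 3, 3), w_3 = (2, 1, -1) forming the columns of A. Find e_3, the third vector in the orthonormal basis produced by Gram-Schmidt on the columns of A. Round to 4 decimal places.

e_1 = w_1/‖w_1‖ = (2, 4, -3)/5.3852 = (0.3714, 0.7428, -0.5571).
r_{12} = e_1·w_2 = 0.1857.
u_2 = w_2 − 0.1857·e_1 = (-1.0690, 2.8621, 3.1034).
‖u_2‖ = 4.3549, so e_2 = (-0.2455, 0.6572, 0.7126).
r_{13} = e_1·w_3 = 2.0426; r_{23} = e_2·w_3 = -0.5463.
u_3 = w_3 − 2.0426·e_1 + 0.5463·e_2 = (1.1073, -0.1582, 0.5273).
‖u_3‖ = 1.2366, so e_3 = (0.8954, -0.1279, 0.4264).

e_3 = (0.8954, -0.1279, 0.4264)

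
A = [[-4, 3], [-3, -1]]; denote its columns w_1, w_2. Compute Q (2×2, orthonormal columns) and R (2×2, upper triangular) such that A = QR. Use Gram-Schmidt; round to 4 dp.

Q = [[-0.8000, 0.6000], [-0.6000, -0.8000]], R = [[5.0000, -1.8000], [0.0000, 2.6000]]

w_1 = (-4, -3); ‖w_1‖ = 5.0000, so q_1 = (-0.8000, -0.6000).
q_1·w_2 = (-0.8000)·3 + (-0.6000)·(-1) = -1.8000.
u_2 = w_2 + 1.8000·q_1 = (1.5600, -2.0800).
‖u_2‖ = 2.6000, so q_2 = (0.6000, -0.8000).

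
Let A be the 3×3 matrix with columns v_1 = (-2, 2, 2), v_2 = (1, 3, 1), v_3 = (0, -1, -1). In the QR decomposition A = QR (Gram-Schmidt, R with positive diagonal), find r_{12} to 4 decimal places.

v_1 = (-2, 2, 2); ‖v_1‖ = 3.4641, so e_1 = (-0.5774, 0.5774, 0.5774).
r_{12} = e_1·v_2 = 1.7321.

r_{12} = 1.7321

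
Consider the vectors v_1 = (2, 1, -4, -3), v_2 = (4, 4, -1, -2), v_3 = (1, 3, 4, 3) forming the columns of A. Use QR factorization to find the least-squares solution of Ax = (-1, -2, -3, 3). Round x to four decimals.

x = (4.4947, -3.5467, 2.8907)

v_1 = (2, 1, -4, -3); ‖v_1‖ = 5.4772, so q_1 = (0.3651, 0.1826, -0.7303, -0.5477).
q_1·v_2 = 0.3651·4 + 0.1826·4 + (-0.7303)·(-1) + (-0.5477)·(-2) = 4.0166.
u_2 = v_2 − 4.0166·q_1 = (2.5333, 3.2667, 1.9333, 0.2000).
‖u_2‖ = 4.5680, so q_2 = (0.5546, 0.7151, 0.4232, 0.0438).
q_1·v_3 = 0.3651·1 + 0.1826·3 + (-0.7303)·4 + (-0.5477)·3 = -3.6515; q_2·v_3 = 0.5546·1 + 0.7151·3 + 0.4232·4 + 0.0438·3 = 4.5242.
u_3 = v_3 + 3.6515·q_1 − 4.5242·q_2 = (-0.1757, 0.4313, -0.5815, 0.8019).
‖u_3‖ = 1.0946, so q_3 = (-0.1605, 0.3940, -0.5312, 0.7326).
Qᵀb = (-0.1826, -3.1232, 3.1640).
Back-substitute: x_3 = 3.1640/1.0946 = 2.8907.
x_2 = (-3.1232 − 4.5242·2.8907)/4.5680 = -3.5467.
x_1 = (-0.1826 − 4.0166·(-3.5467) + 3.6515·2.8907)/5.4772 = 4.4947.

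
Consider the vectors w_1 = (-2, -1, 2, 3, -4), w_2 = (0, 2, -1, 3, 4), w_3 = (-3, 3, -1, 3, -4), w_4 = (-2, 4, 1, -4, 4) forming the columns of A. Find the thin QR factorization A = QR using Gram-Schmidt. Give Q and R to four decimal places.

Q = [[-0.3430, -0.1258, -0.2731, -0.5475], [-0.1715, 0.3260, 0.6978, 0.3399], [0.3430, -0.0686, -0.5220, 0.6357], [0.5145, 0.7722, -0.1204, -0.3451], [-0.6860, 0.5262, -0.3892, 0.2478]], R = [[5.8310, -1.8865, 4.4590, -4.4590], [0.0000, 5.1421, 1.6359, 0.5033], [0.0000, 0.0000, 4.6305, 1.7404], [0.0000, 0.0000, 0.0000, 5.4622]]

q_1 = w_1/‖w_1‖ = (-2, -1, 2, 3, -4)/5.8310 = (-0.3430, -0.1715, 0.3430, 0.5145, -0.6860).
r_{12} = q_1·w_2 = -1.8865.
u_2 = w_2 + 1.8865·q_1 = (-0.6471, 1.6765, -0.3529, 3.9706, 2.7059).
‖u_2‖ = 5.1421, so q_2 = (-0.1258, 0.3260, -0.0686, 0.7722, 0.5262).
r_{13} = q_1·w_3 = 4.4590; r_{23} = q_2·w_3 = 1.6359.
u_3 = w_3 − 4.4590·q_1 − 1.6359·q_2 = (-1.2647, 3.2314, -2.4171, -0.5573, -1.8020).
‖u_3‖ = 4.6305, so q_3 = (-0.2731, 0.6978, -0.5220, -0.1204, -0.3892).
r_{14} = q_1·w_4 = -4.4590; r_{24} = q_2·w_4 = 0.5033; r_{34} = q_3·w_4 = 1.7404.
u_4 = w_4 + 4.4590·q_1 − 0.5033·q_2 − 1.7404·q_3 = (-2.9907, 1.8567, 3.4725, -1.8851, 1.3536).
‖u_4‖ = 5.4622, so q_4 = (-0.5475, 0.3399, 0.6357, -0.3451, 0.2478).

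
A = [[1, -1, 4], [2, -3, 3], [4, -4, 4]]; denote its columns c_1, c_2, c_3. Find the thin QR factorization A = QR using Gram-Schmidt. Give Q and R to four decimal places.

c_1 = (1, 2, 4); ‖c_1‖ = 4.5826, so q_1 = (0.2182, 0.4364, 0.8729).
q_1·c_2 = 0.2182·(-1) + 0.4364·(-3) + 0.8729·(-4) = -5.0190.
u_2 = c_2 + 5.0190·q_1 = (0.0952, -0.8095, 0.3810).
‖u_2‖ = 0.8997, so q_2 = (0.1059, -0.8997, 0.4234).
q_1·c_3 = 0.2182·4 + 0.4364·3 + 0.8729·4 = 5.6737; q_2·c_3 = 0.1059·4 + (-0.8997)·3 + 0.4234·4 = -0.5822.
u_3 = c_3 − 5.6737·q_1 + 0.5822·q_2 = (2.8235, 0.0000, -0.7059).
‖u_3‖ = 2.9104, so q_3 = (0.9701, 0.0000, -0.2425).

Q = [[0.2182, 0.1059, 0.9701], [0.4364, -0.8997, 0.0000], [0.8729, 0.4234, -0.2425]], R = [[4.5826, -5.0190, 5.6737], [0.0000, 0.8997, -0.5822], [0.0000, 0.0000, 2.9104]]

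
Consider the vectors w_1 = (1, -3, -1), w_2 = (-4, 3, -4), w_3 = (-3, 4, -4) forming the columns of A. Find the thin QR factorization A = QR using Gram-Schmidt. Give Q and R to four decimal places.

Q = [[0.3015, -0.5486, 0.7798], [-0.9045, 0.0940, 0.4159], [-0.3015, -0.8308, -0.4679]], R = [[3.3166, -2.7136, -3.3166], [0.0000, 5.7997, 5.3451], [0.0000, 0.0000, 1.1957]]

w_1 = (1, -3, -1); ‖w_1‖ = 3.3166, so e_1 = (0.3015, -0.9045, -0.3015).
e_1·w_2 = 0.3015·(-4) + (-0.9045)·3 + (-0.3015)·(-4) = -2.7136.
u_2 = w_2 + 2.7136·e_1 = (-3.1818, 0.5455, -4.8182).
‖u_2‖ = 5.7997, so e_2 = (-0.5486, 0.0940, -0.8308).
e_1·w_3 = 0.3015·(-3) + (-0.9045)·4 + (-0.3015)·(-4) = -3.3166; e_2·w_3 = (-0.5486)·(-3) + 0.0940·4 + (-0.8308)·(-4) = 5.3451.
u_3 = w_3 + 3.3166·e_1 − 5.3451·e_2 = (0.9324, 0.4973, -0.5595).
‖u_3‖ = 1.1957, so e_3 = (0.7798, 0.4159, -0.4679).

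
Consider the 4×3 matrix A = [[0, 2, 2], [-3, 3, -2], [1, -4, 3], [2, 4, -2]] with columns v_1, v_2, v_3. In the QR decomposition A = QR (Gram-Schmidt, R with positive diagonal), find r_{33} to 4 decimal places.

e_1 = v_1/‖v_1‖ = (0, -3, 1, 2)/3.7417 = (0.0000, -0.8018, 0.2673, 0.5345).
r_{12} = e_1·v_2 = -1.3363.
u_2 = v_2 + 1.3363·e_1 = (2.0000, 1.9286, -3.6429, 4.7143).
‖u_2‖ = 6.5738, so e_2 = (0.3042, 0.2934, -0.5542, 0.7171).
r_{13} = e_1·v_3 = 1.3363; r_{23} = e_2·v_3 = -3.0750.
u_3 = v_3 − 1.3363·e_1 + 3.0750·e_2 = (2.9355, -0.0264, 0.9388, -0.5091).
r_{33} = ‖u_3‖ = 3.1239.

r_{33} = 3.1239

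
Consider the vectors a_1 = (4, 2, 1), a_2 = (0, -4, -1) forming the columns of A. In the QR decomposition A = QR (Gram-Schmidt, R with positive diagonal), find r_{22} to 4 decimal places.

q_1 = a_1/‖a_1‖ = (4, 2, 1)/4.5826 = (0.8729, 0.4364, 0.2182).
r_{12} = q_1·a_2 = -1.9640.
u_2 = a_2 + 1.9640·q_1 = (1.7143, -3.1429, -0.5714).
r_{22} = ‖u_2‖ = 3.6253.

r_{22} = 3.6253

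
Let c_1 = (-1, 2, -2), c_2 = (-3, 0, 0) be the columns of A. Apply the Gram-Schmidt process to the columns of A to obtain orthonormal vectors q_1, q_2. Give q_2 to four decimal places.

q_1 = c_1/‖c_1‖ = (-1, 2, -2)/3.0000 = (-0.3333, 0.6667, -0.6667).
r_{12} = q_1·c_2 = 1.0000.
u_2 = c_2 − 1.0000·q_1 = (-2.6667, -0.6667, 0.6667).
‖u_2‖ = 2.8284, so q_2 = (-0.9428, -0.2357, 0.2357).

q_2 = (-0.9428, -0.2357, 0.2357)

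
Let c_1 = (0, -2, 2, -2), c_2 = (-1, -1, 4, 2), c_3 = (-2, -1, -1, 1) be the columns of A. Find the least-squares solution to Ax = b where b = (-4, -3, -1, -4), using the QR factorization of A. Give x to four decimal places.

q_1 = c_1/‖c_1‖ = (0, -2, 2, -2)/3.4641 = (0.0000, -0.5774, 0.5774, -0.5774).
r_{12} = q_1·c_2 = 1.7321.
u_2 = c_2 − 1.7321·q_1 = (-1.0000, 0.0000, 3.0000, 3.0000).
‖u_2‖ = 4.3589, so q_2 = (-0.2294, 0.0000, 0.6882, 0.6882).
r_{13} = q_1·c_3 = -0.5774; r_{23} = q_2·c_3 = 0.4588.
u_3 = c_3 + 0.5774·q_1 − 0.4588·q_2 = (-1.8947, -1.3333, -0.9825, 0.3509).
‖u_3‖ = 2.5409, so q_3 = (-0.7457, -0.5247, -0.3867, 0.1381).
Qᵀb = (3.4641, -2.5236, 4.3913).
Back-substitute: x_3 = 4.3913/2.5409 = 1.7283.
x_2 = (-2.5236 − 0.4588·1.7283)/4.3589 = -0.7609.
x_1 = (3.4641 − 1.7321·(-0.7609) + 0.5774·1.7283)/3.4641 = 1.6685.

x = (1.6685, -0.7609, 1.7283)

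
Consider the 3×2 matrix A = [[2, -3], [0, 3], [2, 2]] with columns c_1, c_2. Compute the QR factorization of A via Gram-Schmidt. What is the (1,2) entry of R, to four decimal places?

c_1 = (2, 0, 2); ‖c_1‖ = 2.8284, so q_1 = (0.7071, 0.0000, 0.7071).
r_{12} = q_1·c_2 = -0.7071.

r_{12} = -0.7071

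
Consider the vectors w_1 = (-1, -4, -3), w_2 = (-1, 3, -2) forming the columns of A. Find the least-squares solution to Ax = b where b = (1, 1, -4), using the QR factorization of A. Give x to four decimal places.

x = (0.4366, 0.8702)

q_1 = w_1/‖w_1‖ = (-1, -4, -3)/5.0990 = (-0.1961, -0.7845, -0.5883).
r_{12} = q_1·w_2 = -0.9806.
u_2 = w_2 + 0.9806·q_1 = (-1.1923, 2.2308, -2.5769).
‖u_2‖ = 3.6109, so q_2 = (-0.3302, 0.6178, -0.7137).
Qᵀb = (1.3728, 3.1422).
Back-substitute: x_2 = 3.1422/3.6109 = 0.8702.
x_1 = (1.3728 + 0.9806·0.8702)/5.0990 = 0.4366.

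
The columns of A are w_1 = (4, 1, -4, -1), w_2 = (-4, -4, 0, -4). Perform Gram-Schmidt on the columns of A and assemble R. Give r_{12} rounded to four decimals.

e_1 = w_1/‖w_1‖ = (4, 1, -4, -1)/5.8310 = (0.6860, 0.1715, -0.6860, -0.1715).
r_{12} = e_1·w_2 = -2.7440.

r_{12} = -2.7440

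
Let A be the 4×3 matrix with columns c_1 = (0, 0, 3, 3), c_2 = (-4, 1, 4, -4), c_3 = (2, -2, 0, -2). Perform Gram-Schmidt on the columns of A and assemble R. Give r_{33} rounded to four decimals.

r_{33} = 3.1493

q_1 = c_1/‖c_1‖ = (0, 0, 3, 3)/4.2426 = (0.0000, 0.0000, 0.7071, 0.7071).
r_{12} = q_1·c_2 = 0.0000.
u_2 = c_2 + 0.0000·q_1 = (-4.0000, 1.0000, 4.0000, -4.0000).
‖u_2‖ = 7.0000, so q_2 = (-0.5714, 0.1429, 0.5714, -0.5714).
r_{13} = q_1·c_3 = -1.4142; r_{23} = q_2·c_3 = -0.2857.
u_3 = c_3 + 1.4142·q_1 + 0.2857·q_2 = (1.8367, -1.9592, 1.1633, -1.1633).
r_{33} = ‖u_3‖ = 3.1493.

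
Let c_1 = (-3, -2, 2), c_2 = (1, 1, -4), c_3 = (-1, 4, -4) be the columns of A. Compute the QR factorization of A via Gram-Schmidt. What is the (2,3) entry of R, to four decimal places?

r_{23} = 3.1911

c_1 = (-3, -2, 2); ‖c_1‖ = 4.1231, so q_1 = (-0.7276, -0.4851, 0.4851).
q_1·c_2 = (-0.7276)·1 + (-0.4851)·1 + 0.4851·(-4) = -3.1530.
u_2 = c_2 + 3.1530·q_1 = (-1.2941, -0.5294, -2.4706).
‖u_2‖ = 2.8388, so q_2 = (-0.4559, -0.1865, -0.8703).
r_{23} = q_2·c_3 = 3.1911.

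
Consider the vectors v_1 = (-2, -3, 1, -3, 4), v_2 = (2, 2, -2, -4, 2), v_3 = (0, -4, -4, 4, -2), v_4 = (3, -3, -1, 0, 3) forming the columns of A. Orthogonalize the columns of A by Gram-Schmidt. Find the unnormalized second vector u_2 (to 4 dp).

v_1 = (-2, -3, 1, -3, 4); ‖v_1‖ = 6.2450, so e_1 = (-0.3203, -0.4804, 0.1601, -0.4804, 0.6405).
e_1·v_2 = (-0.3203)·2 + (-0.4804)·2 + 0.1601·(-2) + (-0.4804)·(-4) + 0.6405·2 = 1.2810.
u_2 = v_2 − 1.2810·e_1 = (2.4103, 2.6154, -2.2051, -3.3846, 1.1795).

u_2 = (2.4103, 2.6154, -2.2051, -3.3846, 1.1795)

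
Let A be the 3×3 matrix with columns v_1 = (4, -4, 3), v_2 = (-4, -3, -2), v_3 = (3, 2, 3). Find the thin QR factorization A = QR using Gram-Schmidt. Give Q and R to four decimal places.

v_1 = (4, -4, 3); ‖v_1‖ = 6.4031, so e_1 = (0.6247, -0.6247, 0.4685).
e_1·v_2 = 0.6247·(-4) + (-0.6247)·(-3) + 0.4685·(-2) = -1.5617.
u_2 = v_2 + 1.5617·e_1 = (-3.0244, -3.9756, -1.2683).
‖u_2‖ = 5.1537, so e_2 = (-0.5868, -0.7714, -0.2461).
e_1·v_3 = 0.6247·3 + (-0.6247)·2 + 0.4685·3 = 2.0303; e_2·v_3 = (-0.5868)·3 + (-0.7714)·2 + (-0.2461)·3 = -4.0416.
u_3 = v_3 − 2.0303·e_1 + 4.0416·e_2 = (-0.6400, 0.1506, 1.0542).
‖u_3‖ = 1.2424, so e_3 = (-0.5152, 0.1212, 0.8485).

Q = [[0.6247, -0.5868, -0.5152], [-0.6247, -0.7714, 0.1212], [0.4685, -0.2461, 0.8485]], R = [[6.4031, -1.5617, 2.0303], [0.0000, 5.1537, -4.0416], [0.0000, 0.0000, 1.2424]]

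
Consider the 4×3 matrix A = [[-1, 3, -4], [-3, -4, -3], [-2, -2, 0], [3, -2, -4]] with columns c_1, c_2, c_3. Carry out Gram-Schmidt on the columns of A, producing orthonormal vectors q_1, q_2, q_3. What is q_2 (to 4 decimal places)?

q_1 = c_1/‖c_1‖ = (-1, -3, -2, 3)/4.7958 = (-0.2085, -0.6255, -0.4170, 0.6255).
r_{12} = q_1·c_2 = 1.4596.
u_2 = c_2 − 1.4596·q_1 = (3.3043, -3.0870, -1.3913, -2.9130).
‖u_2‖ = 5.5560, so q_2 = (0.5947, -0.5556, -0.2504, -0.5243).

q_2 = (0.5947, -0.5556, -0.2504, -0.5243)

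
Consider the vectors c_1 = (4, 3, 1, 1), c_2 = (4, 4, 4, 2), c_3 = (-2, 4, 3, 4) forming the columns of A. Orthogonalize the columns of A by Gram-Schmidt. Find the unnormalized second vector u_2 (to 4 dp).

c_1 = (4, 3, 1, 1); ‖c_1‖ = 5.1962, so e_1 = (0.7698, 0.5774, 0.1925, 0.1925).
e_1·c_2 = 0.7698·4 + 0.5774·4 + 0.1925·4 + 0.1925·2 = 6.5433.
u_2 = c_2 − 6.5433·e_1 = (-1.0370, 0.2222, 2.7407, 0.7407).

u_2 = (-1.0370, 0.2222, 2.7407, 0.7407)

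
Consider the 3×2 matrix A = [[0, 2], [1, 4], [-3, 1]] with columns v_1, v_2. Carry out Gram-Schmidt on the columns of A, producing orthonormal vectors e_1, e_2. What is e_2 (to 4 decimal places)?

e_2 = (0.4375, 0.8531, 0.2844)

v_1 = (0, 1, -3); ‖v_1‖ = 3.1623, so e_1 = (0.0000, 0.3162, -0.9487).
e_1·v_2 = 0.0000·2 + 0.3162·4 + (-0.9487)·1 = 0.3162.
u_2 = v_2 − 0.3162·e_1 = (2.0000, 3.9000, 1.3000).
‖u_2‖ = 4.5717, so e_2 = (0.4375, 0.8531, 0.2844).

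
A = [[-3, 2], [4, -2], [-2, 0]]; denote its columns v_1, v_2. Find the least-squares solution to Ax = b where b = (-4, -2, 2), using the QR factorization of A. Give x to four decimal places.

x = (-1.5556, -3.2222)

v_1 = (-3, 4, -2); ‖v_1‖ = 5.3852, so e_1 = (-0.5571, 0.7428, -0.3714).
e_1·v_2 = (-0.5571)·2 + 0.7428·(-2) + (-0.3714)·0 = -2.5997.
u_2 = v_2 + 2.5997·e_1 = (0.5517, -0.0690, -0.9655).
‖u_2‖ = 1.1142, so e_2 = (0.4952, -0.0619, -0.8666).
Qᵀb = (0.0000, -3.5901).
Back-substitute: x_2 = -3.5901/1.1142 = -3.2222.
x_1 = (0.0000 + 2.5997·(-3.2222))/5.3852 = -1.5556.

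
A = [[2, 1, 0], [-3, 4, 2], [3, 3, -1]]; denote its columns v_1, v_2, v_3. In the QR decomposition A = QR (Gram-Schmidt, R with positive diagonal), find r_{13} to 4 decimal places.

q_1 = v_1/‖v_1‖ = (2, -3, 3)/4.6904 = (0.4264, -0.6396, 0.6396).
r_{13} = q_1·v_3 = -1.9188.

r_{13} = -1.9188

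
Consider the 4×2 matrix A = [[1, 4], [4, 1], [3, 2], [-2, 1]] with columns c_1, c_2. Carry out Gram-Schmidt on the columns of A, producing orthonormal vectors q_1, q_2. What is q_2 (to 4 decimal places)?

c_1 = (1, 4, 3, -2); ‖c_1‖ = 5.4772, so q_1 = (0.1826, 0.7303, 0.5477, -0.3651).
q_1·c_2 = 0.1826·4 + 0.7303·1 + 0.5477·2 + (-0.3651)·1 = 2.1909.
u_2 = c_2 − 2.1909·q_1 = (3.6000, -0.6000, 0.8000, 1.8000).
‖u_2‖ = 4.1473, so q_2 = (0.8680, -0.1447, 0.1929, 0.4340).

q_2 = (0.8680, -0.1447, 0.1929, 0.4340)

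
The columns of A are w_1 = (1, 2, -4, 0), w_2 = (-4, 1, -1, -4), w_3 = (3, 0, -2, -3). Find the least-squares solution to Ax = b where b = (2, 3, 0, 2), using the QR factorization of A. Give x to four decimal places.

x = (0.5420, -0.4004, -0.2346)

w_1 = (1, 2, -4, 0); ‖w_1‖ = 4.5826, so e_1 = (0.2182, 0.4364, -0.8729, 0.0000).
e_1·w_2 = 0.2182·(-4) + 0.4364·1 + (-0.8729)·(-1) + 0.0000·(-4) = 0.4364.
u_2 = w_2 − 0.4364·e_1 = (-4.0952, 0.8095, -0.6190, -4.0000).
‖u_2‖ = 5.8146, so e_2 = (-0.7043, 0.1392, -0.1065, -0.6879).
e_1·w_3 = 0.2182·3 + 0.4364·0 + (-0.8729)·(-2) + 0.0000·(-3) = 2.4004; e_2·w_3 = (-0.7043)·3 + 0.1392·0 + (-0.1065)·(-2) + (-0.6879)·(-3) = 0.1638.
u_3 = w_3 − 2.4004·e_1 − 0.1638·e_2 = (2.5915, -1.0704, 0.1127, -2.8873).
‖u_3‖ = 4.0263, so e_3 = (0.6437, -0.2659, 0.0280, -0.7171).
Qᵀb = (1.7457, -2.3668, -0.9445).
Back-substitute: x_3 = -0.9445/4.0263 = -0.2346.
x_2 = (-2.3668 − 0.1638·(-0.2346))/5.8146 = -0.4004.
x_1 = (1.7457 − 0.4364·(-0.4004) − 2.4004·(-0.2346))/4.5826 = 0.5420.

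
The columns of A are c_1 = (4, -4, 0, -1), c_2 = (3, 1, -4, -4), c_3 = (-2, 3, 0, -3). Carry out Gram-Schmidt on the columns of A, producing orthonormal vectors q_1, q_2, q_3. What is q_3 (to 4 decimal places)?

c_1 = (4, -4, 0, -1); ‖c_1‖ = 5.7446, so q_1 = (0.6963, -0.6963, 0.0000, -0.1741).
q_1·c_2 = 0.6963·3 + (-0.6963)·1 + 0.0000·(-4) + (-0.1741)·(-4) = 2.0889.
u_2 = c_2 − 2.0889·q_1 = (1.5455, 2.4545, -4.0000, -3.6364).
‖u_2‖ = 6.1348, so q_2 = (0.2519, 0.4001, -0.6520, -0.5927).
q_1·c_3 = 0.6963·(-2) + (-0.6963)·3 + 0.0000·0 + (-0.1741)·(-3) = -2.9593; q_2·c_3 = 0.2519·(-2) + 0.4001·3 + (-0.6520)·0 + (-0.5927)·(-3) = 2.4747.
u_3 = c_3 + 2.9593·q_1 − 2.4747·q_2 = (-0.5628, -0.0507, 1.6135, -2.0483).
‖u_3‖ = 2.6680, so q_3 = (-0.2109, -0.0190, 0.6048, -0.7677).

q_3 = (-0.2109, -0.0190, 0.6048, -0.7677)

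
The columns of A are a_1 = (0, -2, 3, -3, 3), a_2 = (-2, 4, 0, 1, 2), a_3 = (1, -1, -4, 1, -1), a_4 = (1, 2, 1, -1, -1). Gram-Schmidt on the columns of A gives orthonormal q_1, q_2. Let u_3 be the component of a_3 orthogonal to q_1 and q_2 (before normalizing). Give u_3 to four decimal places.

q_1 = a_1/‖a_1‖ = (0, -2, 3, -3, 3)/5.5678 = (0.0000, -0.3592, 0.5388, -0.5388, 0.5388).
r_{12} = q_1·a_2 = -0.8980.
u_2 = a_2 + 0.8980·q_1 = (-2.0000, 3.6774, 0.4839, 0.5161, 2.4839).
‖u_2‖ = 4.9187, so q_2 = (-0.4066, 0.7476, 0.0984, 0.1049, 0.5050).
r_{13} = q_1·a_3 = -2.8737; r_{23} = q_2·a_3 = -1.9478.
u_3 = a_3 + 2.8737·q_1 + 1.9478·q_2 = (0.2080, -0.5760, -2.2600, -0.3440, 1.5320).

u_3 = (0.2080, -0.5760, -2.2600, -0.3440, 1.5320)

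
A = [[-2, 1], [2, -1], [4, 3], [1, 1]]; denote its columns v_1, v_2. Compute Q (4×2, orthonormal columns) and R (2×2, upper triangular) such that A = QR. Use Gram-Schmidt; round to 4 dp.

v_1 = (-2, 2, 4, 1); ‖v_1‖ = 5.0000, so q_1 = (-0.4000, 0.4000, 0.8000, 0.2000).
q_1·v_2 = (-0.4000)·1 + 0.4000·(-1) + 0.8000·3 + 0.2000·1 = 1.8000.
u_2 = v_2 − 1.8000·q_1 = (1.7200, -1.7200, 1.5600, 0.6400).
‖u_2‖ = 2.9597, so q_2 = (0.5811, -0.5811, 0.5271, 0.2162).

Q = [[-0.4000, 0.5811], [0.4000, -0.5811], [0.8000, 0.5271], [0.2000, 0.2162]], R = [[5.0000, 1.8000], [0.0000, 2.9597]]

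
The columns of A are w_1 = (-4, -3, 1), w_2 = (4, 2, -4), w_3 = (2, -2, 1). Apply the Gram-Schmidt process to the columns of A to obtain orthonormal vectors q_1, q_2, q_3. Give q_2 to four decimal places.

w_1 = (-4, -3, 1); ‖w_1‖ = 5.0990, so q_1 = (-0.7845, -0.5883, 0.1961).
q_1·w_2 = (-0.7845)·4 + (-0.5883)·2 + 0.1961·(-4) = -5.0990.
u_2 = w_2 + 5.0990·q_1 = (0.0000, -1.0000, -3.0000).
‖u_2‖ = 3.1623, so q_2 = (0.0000, -0.3162, -0.9487).

q_2 = (0.0000, -0.3162, -0.9487)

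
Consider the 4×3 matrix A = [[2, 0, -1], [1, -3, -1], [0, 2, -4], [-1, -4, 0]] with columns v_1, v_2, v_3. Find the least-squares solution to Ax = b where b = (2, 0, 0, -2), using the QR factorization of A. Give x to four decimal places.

x = (1.0223, 0.2634, 0.1325)

v_1 = (2, 1, 0, -1); ‖v_1‖ = 2.4495, so e_1 = (0.8165, 0.4082, 0.0000, -0.4082).
e_1·v_2 = 0.8165·0 + 0.4082·(-3) + 0.0000·2 + (-0.4082)·(-4) = 0.4082.
u_2 = v_2 − 0.4082·e_1 = (-0.3333, -3.1667, 2.0000, -3.8333).
‖u_2‖ = 5.3697, so e_2 = (-0.0621, -0.5897, 0.3725, -0.7139).
e_1·v_3 = 0.8165·(-1) + 0.4082·(-1) + 0.0000·(-4) + (-0.4082)·0 = -1.2247; e_2·v_3 = (-0.0621)·(-1) + (-0.5897)·(-1) + 0.3725·(-4) + (-0.7139)·0 = -0.8380.
u_3 = v_3 + 1.2247·e_1 + 0.8380·e_2 = (-0.0520, -0.9942, -3.6879, -1.0983).
‖u_3‖ = 3.9746, so e_3 = (-0.0131, -0.2501, -0.9279, -0.2763).
Qᵀb = (2.4495, 1.3036, 0.5265).
Back-substitute: x_3 = 0.5265/3.9746 = 0.1325.
x_2 = (1.3036 + 0.8380·0.1325)/5.3697 = 0.2634.
x_1 = (2.4495 − 0.4082·0.2634 + 1.2247·0.1325)/2.4495 = 1.0223.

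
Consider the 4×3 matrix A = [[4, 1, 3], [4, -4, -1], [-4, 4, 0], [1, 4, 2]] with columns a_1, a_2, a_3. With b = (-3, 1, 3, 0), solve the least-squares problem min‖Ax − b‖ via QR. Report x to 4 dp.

a_1 = (4, 4, -4, 1); ‖a_1‖ = 7.0000, so q_1 = (0.5714, 0.5714, -0.5714, 0.1429).
q_1·a_2 = 0.5714·1 + 0.5714·(-4) + (-0.5714)·4 + 0.1429·4 = -3.4286.
u_2 = a_2 + 3.4286·q_1 = (2.9592, -2.0408, 2.0408, 4.4898).
‖u_2‖ = 6.1029, so q_2 = (0.4849, -0.3344, 0.3344, 0.7357).
q_1·a_3 = 0.5714·3 + 0.5714·(-1) + (-0.5714)·0 + 0.1429·2 = 1.4286; q_2·a_3 = 0.4849·3 + (-0.3344)·(-1) + 0.3344·0 + 0.7357·2 = 3.2604.
u_3 = a_3 − 1.4286·q_1 − 3.2604·q_2 = (0.6027, -0.7260, -0.2740, -0.6027).
‖u_3‖ = 1.1527, so q_3 = (0.5229, -0.6298, -0.2377, -0.5229).
Qᵀb = (-2.8571, -0.7858, -2.9115).
Back-substitute: x_3 = -2.9115/1.1527 = -2.5258.
x_2 = (-0.7858 − 3.2604·(-2.5258))/6.1029 = 1.2206.
x_1 = (-2.8571 + 3.4286·1.2206 − 1.4286·(-2.5258))/7.0000 = 0.7052.

x = (0.7052, 1.2206, -2.5258)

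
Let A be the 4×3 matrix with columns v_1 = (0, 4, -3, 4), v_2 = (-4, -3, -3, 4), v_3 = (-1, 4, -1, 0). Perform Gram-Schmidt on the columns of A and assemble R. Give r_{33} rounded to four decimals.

r_{33} = 2.5585

v_1 = (0, 4, -3, 4); ‖v_1‖ = 6.4031, so q_1 = (0.0000, 0.6247, -0.4685, 0.6247).
q_1·v_2 = 0.0000·(-4) + 0.6247·(-3) + (-0.4685)·(-3) + 0.6247·4 = 2.0303.
u_2 = v_2 − 2.0303·q_1 = (-4.0000, -4.2683, -2.0488, 2.7317).
‖u_2‖ = 6.7733, so q_2 = (-0.5906, -0.6302, -0.3025, 0.4033).
q_1·v_3 = 0.0000·(-1) + 0.6247·4 + (-0.4685)·(-1) + 0.6247·0 = 2.9673; q_2·v_3 = (-0.5906)·(-1) + (-0.6302)·4 + (-0.3025)·(-1) + 0.4033·0 = -1.6276.
u_3 = v_3 − 2.9673·q_1 + 1.6276·q_2 = (-1.9612, 1.1207, -0.1021, -1.1972).
r_{33} = ‖u_3‖ = 2.5585.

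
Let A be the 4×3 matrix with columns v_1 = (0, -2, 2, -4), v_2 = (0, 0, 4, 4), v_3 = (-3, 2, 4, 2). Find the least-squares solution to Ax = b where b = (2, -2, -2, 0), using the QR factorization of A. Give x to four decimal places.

v_1 = (0, -2, 2, -4); ‖v_1‖ = 4.8990, so e_1 = (0.0000, -0.4082, 0.4082, -0.8165).
e_1·v_2 = 0.0000·0 + (-0.4082)·0 + 0.4082·4 + (-0.8165)·4 = -1.6330.
u_2 = v_2 + 1.6330·e_1 = (0.0000, -0.6667, 4.6667, 2.6667).
‖u_2‖ = 5.4160, so e_2 = (0.0000, -0.1231, 0.8616, 0.4924).
e_1·v_3 = 0.0000·(-3) + (-0.4082)·2 + 0.4082·4 + (-0.8165)·2 = -0.8165; e_2·v_3 = 0.0000·(-3) + (-0.1231)·2 + 0.8616·4 + 0.4924·2 = 4.1851.
u_3 = v_3 + 0.8165·e_1 − 4.1851·e_2 = (-3.0000, 2.1818, 0.7273, -0.7273).
‖u_3‖ = 3.8494, so e_3 = (-0.7793, 0.5668, 0.1889, -0.1889).
Qᵀb = (0.0000, -1.4771, -3.0701).
Back-substitute: x_3 = -3.0701/3.8494 = -0.7975.
x_2 = (-1.4771 − 4.1851·(-0.7975))/5.4160 = 0.3436.
x_1 = (0.0000 + 1.6330·0.3436 + 0.8165·(-0.7975))/4.8990 = -0.0184.

x = (-0.0184, 0.3436, -0.7975)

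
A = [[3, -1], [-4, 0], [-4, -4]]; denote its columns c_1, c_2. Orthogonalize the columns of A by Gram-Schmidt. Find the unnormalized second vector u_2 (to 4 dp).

u_2 = (-1.9512, 1.2683, -2.7317)

c_1 = (3, -4, -4); ‖c_1‖ = 6.4031, so e_1 = (0.4685, -0.6247, -0.6247).
e_1·c_2 = 0.4685·(-1) + (-0.6247)·0 + (-0.6247)·(-4) = 2.0303.
u_2 = c_2 − 2.0303·e_1 = (-1.9512, 1.2683, -2.7317).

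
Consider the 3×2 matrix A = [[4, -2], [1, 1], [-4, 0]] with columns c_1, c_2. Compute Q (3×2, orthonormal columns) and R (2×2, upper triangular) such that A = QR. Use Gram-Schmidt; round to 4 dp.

c_1 = (4, 1, -4); ‖c_1‖ = 5.7446, so q_1 = (0.6963, 0.1741, -0.6963).
q_1·c_2 = 0.6963·(-2) + 0.1741·1 + (-0.6963)·0 = -1.2185.
u_2 = c_2 + 1.2185·q_1 = (-1.1515, 1.2121, -0.8485).
‖u_2‖ = 1.8749, so q_2 = (-0.6142, 0.6465, -0.4526).

Q = [[0.6963, -0.6142], [0.1741, 0.6465], [-0.6963, -0.4526]], R = [[5.7446, -1.2185], [0.0000, 1.8749]]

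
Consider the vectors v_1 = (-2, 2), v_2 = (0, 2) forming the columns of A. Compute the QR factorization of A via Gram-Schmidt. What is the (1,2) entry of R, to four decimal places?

r_{12} = 1.4142

v_1 = (-2, 2); ‖v_1‖ = 2.8284, so q_1 = (-0.7071, 0.7071).
r_{12} = q_1·v_2 = 1.4142.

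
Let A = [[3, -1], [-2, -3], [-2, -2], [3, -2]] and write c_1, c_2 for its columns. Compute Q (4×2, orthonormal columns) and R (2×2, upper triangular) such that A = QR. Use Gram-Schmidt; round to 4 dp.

c_1 = (3, -2, -2, 3); ‖c_1‖ = 5.0990, so e_1 = (0.5883, -0.3922, -0.3922, 0.5883).
e_1·c_2 = 0.5883·(-1) + (-0.3922)·(-3) + (-0.3922)·(-2) + 0.5883·(-2) = 0.1961.
u_2 = c_2 − 0.1961·e_1 = (-1.1154, -2.9231, -1.9231, -2.1154).
‖u_2‖ = 4.2381, so e_2 = (-0.2632, -0.6897, -0.4538, -0.4991).

Q = [[0.5883, -0.2632], [-0.3922, -0.6897], [-0.3922, -0.4538], [0.5883, -0.4991]], R = [[5.0990, 0.1961], [0.0000, 4.2381]]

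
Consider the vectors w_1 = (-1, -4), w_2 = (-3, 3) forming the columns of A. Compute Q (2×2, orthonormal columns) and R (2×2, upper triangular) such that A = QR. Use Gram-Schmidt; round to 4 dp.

Q = [[-0.2425, -0.9701], [-0.9701, 0.2425]], R = [[4.1231, -2.1828], [0.0000, 3.6380]]

w_1 = (-1, -4); ‖w_1‖ = 4.1231, so e_1 = (-0.2425, -0.9701).
e_1·w_2 = (-0.2425)·(-3) + (-0.9701)·3 = -2.1828.
u_2 = w_2 + 2.1828·e_1 = (-3.5294, 0.8824).
‖u_2‖ = 3.6380, so e_2 = (-0.9701, 0.2425).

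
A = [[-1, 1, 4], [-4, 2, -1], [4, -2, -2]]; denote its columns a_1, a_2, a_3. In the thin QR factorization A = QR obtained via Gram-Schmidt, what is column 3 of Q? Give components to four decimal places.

a_1 = (-1, -4, 4); ‖a_1‖ = 5.7446, so q_1 = (-0.1741, -0.6963, 0.6963).
q_1·a_2 = (-0.1741)·1 + (-0.6963)·2 + 0.6963·(-2) = -2.9593.
u_2 = a_2 + 2.9593·q_1 = (0.4848, -0.0606, 0.0606).
‖u_2‖ = 0.4924, so q_2 = (0.9847, -0.1231, 0.1231).
q_1·a_3 = (-0.1741)·4 + (-0.6963)·(-1) + 0.6963·(-2) = -1.3926; q_2·a_3 = 0.9847·4 + (-0.1231)·(-1) + 0.1231·(-2) = 3.8158.
u_3 = a_3 + 1.3926·q_1 − 3.8158·q_2 = (0.0000, -1.5000, -1.5000).
‖u_3‖ = 2.1213, so q_3 = (0.0000, -0.7071, -0.7071).

q_3 = (0.0000, -0.7071, -0.7071)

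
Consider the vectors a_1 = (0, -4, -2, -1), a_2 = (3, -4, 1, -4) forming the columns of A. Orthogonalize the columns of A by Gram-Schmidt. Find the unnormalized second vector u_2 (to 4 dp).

u_2 = (3.0000, -0.5714, 2.7143, -3.1429)

a_1 = (0, -4, -2, -1); ‖a_1‖ = 4.5826, so e_1 = (0.0000, -0.8729, -0.4364, -0.2182).
e_1·a_2 = 0.0000·3 + (-0.8729)·(-4) + (-0.4364)·1 + (-0.2182)·(-4) = 3.9279.
u_2 = a_2 − 3.9279·e_1 = (3.0000, -0.5714, 2.7143, -3.1429).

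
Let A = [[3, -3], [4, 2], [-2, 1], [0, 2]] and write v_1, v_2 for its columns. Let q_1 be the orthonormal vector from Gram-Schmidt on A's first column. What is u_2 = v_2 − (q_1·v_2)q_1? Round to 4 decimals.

v_1 = (3, 4, -2, 0); ‖v_1‖ = 5.3852, so q_1 = (0.5571, 0.7428, -0.3714, 0.0000).
q_1·v_2 = 0.5571·(-3) + 0.7428·2 + (-0.3714)·1 + 0.0000·2 = -0.5571.
u_2 = v_2 + 0.5571·q_1 = (-2.6897, 2.4138, 0.7931, 2.0000).

u_2 = (-2.6897, 2.4138, 0.7931, 2.0000)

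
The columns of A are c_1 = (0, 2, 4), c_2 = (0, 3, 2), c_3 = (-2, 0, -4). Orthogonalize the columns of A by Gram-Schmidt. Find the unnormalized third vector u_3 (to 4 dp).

u_3 = (-2.0000, 0.0000, 0.0000)

c_1 = (0, 2, 4); ‖c_1‖ = 4.4721, so q_1 = (0.0000, 0.4472, 0.8944).
q_1·c_2 = 0.0000·0 + 0.4472·3 + 0.8944·2 = 3.1305.
u_2 = c_2 − 3.1305·q_1 = (0.0000, 1.6000, -0.8000).
‖u_2‖ = 1.7889, so q_2 = (0.0000, 0.8944, -0.4472).
q_1·c_3 = 0.0000·(-2) + 0.4472·0 + 0.8944·(-4) = -3.5777; q_2·c_3 = 0.0000·(-2) + 0.8944·0 + (-0.4472)·(-4) = 1.7889.
u_3 = c_3 + 3.5777·q_1 − 1.7889·q_2 = (-2.0000, 0.0000, 0.0000).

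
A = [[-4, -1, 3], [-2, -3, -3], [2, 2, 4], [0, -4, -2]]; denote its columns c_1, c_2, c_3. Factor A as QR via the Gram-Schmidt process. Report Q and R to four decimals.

Q = [[-0.8165, 0.2854, 0.4864], [-0.4082, -0.3924, -0.2558], [0.4082, 0.1783, 0.7170], [0.0000, -0.8561, 0.4288]], R = [[4.8990, 2.8577, 0.4082], [0.0000, 4.6726, 4.4586], [0.0000, 0.0000, 4.2372]]

q_1 = c_1/‖c_1‖ = (-4, -2, 2, 0)/4.8990 = (-0.8165, -0.4082, 0.4082, 0.0000).
r_{12} = q_1·c_2 = 2.8577.
u_2 = c_2 − 2.8577·q_1 = (1.3333, -1.8333, 0.8333, -4.0000).
‖u_2‖ = 4.6726, so q_2 = (0.2854, -0.3924, 0.1783, -0.8561).
r_{13} = q_1·c_3 = 0.4082; r_{23} = q_2·c_3 = 4.4586.
u_3 = c_3 − 0.4082·q_1 − 4.4586·q_2 = (2.0611, -1.0840, 3.0382, 1.8168).
‖u_3‖ = 4.2372, so q_3 = (0.4864, -0.2558, 0.7170, 0.4288).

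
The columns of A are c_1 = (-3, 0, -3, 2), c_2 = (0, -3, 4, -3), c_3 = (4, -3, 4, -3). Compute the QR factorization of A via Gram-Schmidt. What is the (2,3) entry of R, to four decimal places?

r_{23} = 2.1536

c_1 = (-3, 0, -3, 2); ‖c_1‖ = 4.6904, so q_1 = (-0.6396, 0.0000, -0.6396, 0.4264).
q_1·c_2 = (-0.6396)·0 + 0.0000·(-3) + (-0.6396)·4 + 0.4264·(-3) = -3.8376.
u_2 = c_2 + 3.8376·q_1 = (-2.4545, -3.0000, 1.5455, -1.3636).
‖u_2‖ = 4.3901, so q_2 = (-0.5591, -0.6834, 0.3520, -0.3106).
r_{23} = q_2·c_3 = 2.1536.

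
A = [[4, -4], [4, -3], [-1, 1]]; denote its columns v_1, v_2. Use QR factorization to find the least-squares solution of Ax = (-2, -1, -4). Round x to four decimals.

x = (-0.2941, -0.0588)

v_1 = (4, 4, -1); ‖v_1‖ = 5.7446, so q_1 = (0.6963, 0.6963, -0.1741).
q_1·v_2 = 0.6963·(-4) + 0.6963·(-3) + (-0.1741)·1 = -5.0483.
u_2 = v_2 + 5.0483·q_1 = (-0.4848, 0.5152, 0.1212).
‖u_2‖ = 0.7177, so q_2 = (-0.6755, 0.7177, 0.1689).
Qᵀb = (-1.3926, -0.0422).
Back-substitute: x_2 = -0.0422/0.7177 = -0.0588.
x_1 = (-1.3926 + 5.0483·(-0.0588))/5.7446 = -0.2941.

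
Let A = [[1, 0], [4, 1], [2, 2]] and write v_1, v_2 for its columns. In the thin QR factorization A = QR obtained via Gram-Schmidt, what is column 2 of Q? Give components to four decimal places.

q_2 = (-0.2726, -0.3749, 0.8861)

v_1 = (1, 4, 2); ‖v_1‖ = 4.5826, so q_1 = (0.2182, 0.8729, 0.4364).
q_1·v_2 = 0.2182·0 + 0.8729·1 + 0.4364·2 = 1.7457.
u_2 = v_2 − 1.7457·q_1 = (-0.3810, -0.5238, 1.2381).
‖u_2‖ = 1.3973, so q_2 = (-0.2726, -0.3749, 0.8861).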